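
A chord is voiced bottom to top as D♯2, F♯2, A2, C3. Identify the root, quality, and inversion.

D# diminished seventh, root position

The distinct note names are D#, F#, A, C. Stacked in thirds they read D#–F#–A–C, which is a diminished seventh chord on D#.
D# is the root of D# diminished seventh; root in the bass means root position (figured bass 7).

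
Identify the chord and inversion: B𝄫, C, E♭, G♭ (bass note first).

C diminished seventh, third inversion

The pitch classes Bbb, C, Eb, Gb arrange in thirds as C–Eb–Gb–Bbb: a C diminished seventh chord.
With the seventh (Bbb) in the bass, the chord is in third inversion (figured bass 4/2).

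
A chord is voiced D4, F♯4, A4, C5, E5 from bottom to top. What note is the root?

The distinct letter names are D, F#, A, C, E. Arranged as a stack of thirds they read D–F#–A–C–E, so D is the root (a D dominant ninth chord).

D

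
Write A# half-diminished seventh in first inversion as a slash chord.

A#ø7/C#

First inversion of A# half-diminished seventh has the third (C#) in the bass. As a slash chord: A#ø7/C#.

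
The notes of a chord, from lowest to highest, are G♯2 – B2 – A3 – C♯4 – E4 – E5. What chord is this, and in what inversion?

A major ninth, third inversion

The distinct note names are G#, B, A, C#, E. Stacked in thirds they read A–C#–E–G#–B, which is a major ninth chord on A.
With the seventh (G#) in the bass, the chord is in third inversion.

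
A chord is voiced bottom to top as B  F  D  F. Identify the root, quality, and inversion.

B diminished, root position

Reducing to letter names: B, F, D. These stack in thirds as B–D–F — a B diminished triad.
B is the root of B diminished; root in the bass means root position (figured bass 5/3).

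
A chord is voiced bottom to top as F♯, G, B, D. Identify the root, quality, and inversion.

The distinct note names are F#, G, B, D. Stacked in thirds they read G–B–D–F#, which is a major seventh chord on G.
With the seventh (F#) in the bass, the chord is in third inversion (figured bass 4/2).

G major seventh, third inversion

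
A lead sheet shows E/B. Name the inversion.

E/B means E major with B in the bass. B is the fifth of E major (E–G#–B), so this is second inversion.

second inversion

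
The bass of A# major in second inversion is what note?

E#

In second inversion the fifth is lowest. For A# major (A#–C##–E#) that is E#.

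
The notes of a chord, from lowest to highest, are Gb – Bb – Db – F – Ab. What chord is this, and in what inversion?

Reducing to letter names: Gb, Bb, Db, F, Ab. These stack in thirds as Gb–Bb–Db–F–Ab — a Gb major ninth chord.
Gb is the root of Gb major ninth; root in the bass means root position.

Gb major ninth, root position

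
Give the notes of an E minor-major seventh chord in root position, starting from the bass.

E, G, B, D#

The chord tones are E–G–B–D#. With the root (E) lowest for root position: E, G, B, D#.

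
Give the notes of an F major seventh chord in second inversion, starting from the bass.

Spelling F major seventh: F–A–C–E. In second inversion the fifth is bass, giving C, E, F, A from the bottom.

C, E, F, A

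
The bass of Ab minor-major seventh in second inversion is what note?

Eb

In second inversion the fifth is lowest. For Ab minor-major seventh (Ab–Cb–Eb–G) that is Eb.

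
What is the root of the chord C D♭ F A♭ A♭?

Reordering C, Db, F, Ab into stacked thirds gives Db–F–Ab–C; the bottom of that stack, Db, is the root.

Db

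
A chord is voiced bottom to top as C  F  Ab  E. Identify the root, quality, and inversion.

F minor-major seventh, second inversion

The distinct note names are C, F, Ab, E. Stacked in thirds they read F–Ab–C–E, which is a minor-major seventh chord on F.
With the fifth (C) in the bass, the chord is in second inversion (figured bass 4/3).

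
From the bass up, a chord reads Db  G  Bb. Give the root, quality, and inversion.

G diminished, second inversion

The distinct note names are Db, G, Bb. Stacked in thirds they read G–Bb–Db, which is a diminished triad on G.
The lowest note is Db, the fifth of the chord, so this is second inversion (figured bass 6/4).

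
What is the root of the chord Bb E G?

The distinct letter names are Bb, E, G. Arranged as a stack of thirds they read E–G–Bb, so E is the root (an E diminished triad).

E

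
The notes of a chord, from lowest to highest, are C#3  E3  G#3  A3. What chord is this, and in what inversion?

A major seventh, first inversion

Reducing to letter names: C#, E, G#, A. These stack in thirds as A–C#–E–G# — an A major seventh chord.
The lowest note is C#, the third of the chord, so this is first inversion (figured bass 6/5).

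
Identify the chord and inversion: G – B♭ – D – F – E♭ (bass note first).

Eb major ninth, first inversion

The distinct note names are G, Bb, D, F, Eb. Stacked in thirds they read Eb–G–Bb–D–F, which is a major ninth chord on Eb.
The lowest note is G, the third of the chord, so this is first inversion.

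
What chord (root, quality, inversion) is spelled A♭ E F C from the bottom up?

F minor-major seventh, first inversion

Reducing to letter names: Ab, E, F, C. These stack in thirds as F–Ab–C–E — an F minor-major seventh chord.
The lowest note is Ab, the third of the chord, so this is first inversion (figured bass 6/5).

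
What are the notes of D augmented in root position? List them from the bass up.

Spelling D augmented: D–F#–A#. In root position the root is bass, giving D, F#, A# from the bottom.

D, F#, A#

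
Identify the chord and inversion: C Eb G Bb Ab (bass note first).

Ab major ninth, first inversion

The pitch classes C, Eb, G, Bb, Ab arrange in thirds as Ab–C–Eb–G–Bb: an Ab major ninth chord.
C is the third of Ab major ninth; third in the bass means first inversion.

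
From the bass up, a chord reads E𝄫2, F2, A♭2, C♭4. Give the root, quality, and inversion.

F diminished seventh, third inversion

Reducing to letter names: Ebb, F, Ab, Cb. These stack in thirds as F–Ab–Cb–Ebb — an F diminished seventh chord.
Ebb is the seventh of F diminished seventh; seventh in the bass means third inversion (figured bass 4/2).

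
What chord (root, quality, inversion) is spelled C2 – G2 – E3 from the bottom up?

The distinct note names are C, G, E. Stacked in thirds they read C–E–G, which is a major triad on C.
The lowest note is C, the root of the chord, so this is root position (figured bass 5/3).

C major, root position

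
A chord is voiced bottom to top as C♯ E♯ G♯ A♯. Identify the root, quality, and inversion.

A# minor seventh, first inversion

The distinct note names are C#, E#, G#, A#. Stacked in thirds they read A#–C#–E#–G#, which is a minor seventh chord on A#.
With the third (C#) in the bass, the chord is in first inversion (figured bass 6/5).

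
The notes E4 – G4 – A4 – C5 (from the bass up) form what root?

Reordering E, G, A, C into stacked thirds gives A–C–E–G; the bottom of that stack, A, is the root.

A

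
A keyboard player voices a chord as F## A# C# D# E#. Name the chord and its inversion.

D# dominant ninth, first inversion

The pitch classes F##, A#, C#, D#, E# arrange in thirds as D#–F##–A#–C#–E#: a D# dominant ninth chord.
The lowest note is F##, the third of the chord, so this is first inversion.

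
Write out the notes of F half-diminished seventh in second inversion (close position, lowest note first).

Cb, Eb, F, Ab

F half-diminished seventh is F–Ab–Cb–Eb. Second inversion puts the fifth (Cb) in the bass, with the remaining tones above: Cb, Eb, F, Ab.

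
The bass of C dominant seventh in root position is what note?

In root position the root is lowest. For C dominant seventh (C–E–G–Bb) that is C.

C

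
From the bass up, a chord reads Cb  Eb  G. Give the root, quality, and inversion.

Cb augmented, root position

The pitch classes Cb, Eb, G arrange in thirds as Cb–Eb–G: a Cb augmented triad.
With the root (Cb) in the bass, the chord is in root position (figured bass 5/3).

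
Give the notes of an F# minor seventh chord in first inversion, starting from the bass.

F# minor seventh is F#–A–C#–E. First inversion puts the third (A) in the bass, with the remaining tones above: A, C#, E, F#.

A, C#, E, F#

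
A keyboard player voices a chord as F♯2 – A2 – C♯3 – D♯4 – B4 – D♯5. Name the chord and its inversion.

B dominant ninth, second inversion

Reducing to letter names: F#, A, C#, D#, B. These stack in thirds as B–D#–F#–A–C# — a B dominant ninth chord.
F# is the fifth of B dominant ninth; fifth in the bass means second inversion.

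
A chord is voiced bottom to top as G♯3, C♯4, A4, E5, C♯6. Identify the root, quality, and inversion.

The pitch classes G#, C#, A, E arrange in thirds as A–C#–E–G#: an A major seventh chord.
With the seventh (G#) in the bass, the chord is in third inversion (figured bass 4/2).

A major seventh, third inversion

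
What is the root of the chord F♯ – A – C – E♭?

F#, A, C, Eb are the tones of an F# diminished seventh chord (F#–A–C–Eb), making F# the root.

F#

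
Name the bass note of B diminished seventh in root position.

B

In root position the root is lowest. For B diminished seventh (B–D–F–Ab) that is B.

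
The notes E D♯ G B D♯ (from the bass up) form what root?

Reordering E, D#, G, B into stacked thirds gives E–G–B–D#; the bottom of that stack, E, is the root.

E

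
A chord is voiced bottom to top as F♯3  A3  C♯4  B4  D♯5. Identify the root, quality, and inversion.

The distinct note names are F#, A, C#, B, D#. Stacked in thirds they read B–D#–F#–A–C#, which is a dominant ninth chord on B.
The lowest note is F#, the fifth of the chord, so this is second inversion.

B dominant ninth, second inversion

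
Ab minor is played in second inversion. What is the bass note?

Ab minor is Ab–Cb–Eb. Second inversion places the fifth in the bass: Eb.

Eb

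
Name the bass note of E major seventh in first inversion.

The third of E major seventh (E–G#–B–D#) is G#; that is the bass in first inversion.

G#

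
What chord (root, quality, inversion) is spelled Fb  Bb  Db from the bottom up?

Bb diminished, second inversion

Reducing to letter names: Fb, Bb, Db. These stack in thirds as Bb–Db–Fb — a Bb diminished triad.
The lowest note is Fb, the fifth of the chord, so this is second inversion (figured bass 6/4).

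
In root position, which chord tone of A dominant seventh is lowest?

In root position the root is lowest. For A dominant seventh (A–C#–E–G) that is A.

A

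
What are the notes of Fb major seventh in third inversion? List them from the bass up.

Fb major seventh is Fb–Ab–Cb–Eb. Third inversion puts the seventh (Eb) in the bass, with the remaining tones above: Eb, Fb, Ab, Cb.

Eb, Fb, Ab, Cb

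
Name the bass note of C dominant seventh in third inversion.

The seventh of C dominant seventh (C–E–G–Bb) is Bb; that is the bass in third inversion.

Bb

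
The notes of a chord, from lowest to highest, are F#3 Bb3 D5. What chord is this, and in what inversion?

The pitch classes F#, Bb, D arrange in thirds as Bb–D–F#: a Bb augmented triad.
F# is the fifth of Bb augmented; fifth in the bass means second inversion (figured bass 6/4).

Bb augmented, second inversion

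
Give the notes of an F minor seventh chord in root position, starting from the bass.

F minor seventh is F–Ab–C–Eb. Root position puts the root (F) in the bass, with the remaining tones above: F, Ab, C, Eb.

F, Ab, C, Eb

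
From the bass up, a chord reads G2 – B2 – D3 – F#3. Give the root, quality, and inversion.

The pitch classes G, B, D, F# arrange in thirds as G–B–D–F#: a G major seventh chord.
With the root (G) in the bass, the chord is in root position (figured bass 7).

G major seventh, root position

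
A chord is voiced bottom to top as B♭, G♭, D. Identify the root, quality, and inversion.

Gb augmented, first inversion

Reducing to letter names: Bb, Gb, D. These stack in thirds as Gb–Bb–D — a Gb augmented triad.
The lowest note is Bb, the third of the chord, so this is first inversion (figured bass 6).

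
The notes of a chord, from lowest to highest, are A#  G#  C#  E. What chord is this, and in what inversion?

A# half-diminished seventh, root position

The pitch classes A#, G#, C#, E arrange in thirds as A#–C#–E–G#: an A# half-diminished seventh chord.
The lowest note is A#, the root of the chord, so this is root position (figured bass 7).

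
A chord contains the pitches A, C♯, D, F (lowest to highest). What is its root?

D

A, C#, D, F are the tones of a D minor-major seventh chord (D–F–A–C#), making D the root.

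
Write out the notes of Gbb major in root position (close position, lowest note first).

Gbb, Bbb, Dbb

Gbb major is Gbb–Bbb–Dbb. Root position puts the root (Gbb) in the bass, with the remaining tones above: Gbb, Bbb, Dbb.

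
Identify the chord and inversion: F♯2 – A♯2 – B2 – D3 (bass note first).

The pitch classes F#, A#, B, D arrange in thirds as B–D–F#–A#: a B minor-major seventh chord.
F# is the fifth of B minor-major seventh; fifth in the bass means second inversion (figured bass 4/3).

B minor-major seventh, second inversion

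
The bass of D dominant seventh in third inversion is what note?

C

The seventh of D dominant seventh (D–F#–A–C) is C; that is the bass in third inversion.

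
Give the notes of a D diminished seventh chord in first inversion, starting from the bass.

The chord tones are D–F–Ab–Cb. With the third (F) lowest for first inversion: F, Ab, Cb, D.

F, Ab, Cb, D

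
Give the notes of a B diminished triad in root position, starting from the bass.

B diminished is B–D–F. Root position puts the root (B) in the bass, with the remaining tones above: B, D, F.

B, D, F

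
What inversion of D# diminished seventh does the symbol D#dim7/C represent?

third inversion

D#dim7/C means D# diminished seventh with C in the bass. C is the seventh of D# diminished seventh (D#–F#–A–C), so this is third inversion.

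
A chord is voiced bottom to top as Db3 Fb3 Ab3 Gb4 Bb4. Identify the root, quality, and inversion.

The distinct note names are Db, Fb, Ab, Gb, Bb. Stacked in thirds they read Gb–Bb–Db–Fb–Ab, which is a dominant ninth chord on Gb.
With the fifth (Db) in the bass, the chord is in second inversion.

Gb dominant ninth, second inversion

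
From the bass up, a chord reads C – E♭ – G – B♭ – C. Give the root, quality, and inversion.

C minor seventh, root position

The pitch classes C, Eb, G, Bb arrange in thirds as C–Eb–G–Bb: a C minor seventh chord.
With the root (C) in the bass, the chord is in root position (figured bass 7).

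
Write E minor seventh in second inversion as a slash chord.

Em7/B

Second inversion of E minor seventh has the fifth (B) in the bass. As a slash chord: Em7/B.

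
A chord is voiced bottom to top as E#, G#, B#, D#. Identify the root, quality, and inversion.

E# minor seventh, root position

Reducing to letter names: E#, G#, B#, D#. These stack in thirds as E#–G#–B#–D# — an E# minor seventh chord.
E# is the root of E# minor seventh; root in the bass means root position (figured bass 7).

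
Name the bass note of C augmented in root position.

C

In root position the root is lowest. For C augmented (C–E–G#) that is C.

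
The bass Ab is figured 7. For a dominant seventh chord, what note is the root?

Ab

The figures 7 mean the root of the chord is in the bass. If Ab is the root of a dominant seventh chord, the root is Ab (chord tones Ab–C–Eb–Gb).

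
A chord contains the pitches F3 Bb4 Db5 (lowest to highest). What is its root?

Bb

Reordering F, Bb, Db into stacked thirds gives Bb–Db–F; the bottom of that stack, Bb, is the root.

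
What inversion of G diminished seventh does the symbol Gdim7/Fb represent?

Gdim7/Fb means G diminished seventh with Fb in the bass. Fb is the seventh of G diminished seventh (G–Bb–Db–Fb), so this is third inversion.

third inversion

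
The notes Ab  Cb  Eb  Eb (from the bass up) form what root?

The distinct letter names are Ab, Cb, Eb. Arranged as a stack of thirds they read Ab–Cb–Eb, so Ab is the root (an Ab minor triad).

Ab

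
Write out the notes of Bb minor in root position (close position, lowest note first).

Bb, Db, F

The chord tones are Bb–Db–F. With the root (Bb) lowest for root position: Bb, Db, F.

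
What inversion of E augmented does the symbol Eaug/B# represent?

Eaug/B# means E augmented with B# in the bass. B# is the fifth of E augmented (E–G#–B#), so this is second inversion.

second inversion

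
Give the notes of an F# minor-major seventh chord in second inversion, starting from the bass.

C#, E#, F#, A

The chord tones are F#–A–C#–E#. With the fifth (C#) lowest for second inversion: C#, E#, F#, A.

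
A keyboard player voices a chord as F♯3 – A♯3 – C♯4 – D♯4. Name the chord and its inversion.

The distinct note names are F#, A#, C#, D#. Stacked in thirds they read D#–F#–A#–C#, which is a minor seventh chord on D#.
The lowest note is F#, the third of the chord, so this is first inversion (figured bass 6/5).

D# minor seventh, first inversion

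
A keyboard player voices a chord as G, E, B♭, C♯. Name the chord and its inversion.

Reducing to letter names: G, E, Bb, C#. These stack in thirds as C#–E–G–Bb — a C# diminished seventh chord.
The lowest note is G, the fifth of the chord, so this is second inversion (figured bass 4/3).

C# diminished seventh, second inversion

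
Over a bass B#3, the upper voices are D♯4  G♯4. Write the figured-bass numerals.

The notes B#, D#, G# stack in thirds as G#–B#–D# — a G# major triad. The bass B# is the third, so this is first inversion: figured 6.

6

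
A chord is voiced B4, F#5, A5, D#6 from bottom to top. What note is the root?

B, F#, A, D# are the tones of a B dominant seventh chord (B–D#–F#–A), making B the root.

B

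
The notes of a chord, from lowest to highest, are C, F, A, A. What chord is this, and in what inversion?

Reducing to letter names: C, F, A. These stack in thirds as F–A–C — an F major triad.
The lowest note is C, the fifth of the chord, so this is second inversion (figured bass 6/4).

F major, second inversion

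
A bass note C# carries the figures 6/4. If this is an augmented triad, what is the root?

The figures 6/4 mean the fifth of the chord is in the bass. If C# is the fifth of an augmented triad, the root is F (chord tones F–A–C#).

F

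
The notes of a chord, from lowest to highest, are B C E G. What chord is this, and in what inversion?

C major seventh, third inversion

The pitch classes B, C, E, G arrange in thirds as C–E–G–B: a C major seventh chord.
B is the seventh of C major seventh; seventh in the bass means third inversion (figured bass 4/2).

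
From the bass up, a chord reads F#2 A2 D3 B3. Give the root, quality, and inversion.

B minor seventh, second inversion

The pitch classes F#, A, D, B arrange in thirds as B–D–F#–A: a B minor seventh chord.
The lowest note is F#, the fifth of the chord, so this is second inversion (figured bass 4/3).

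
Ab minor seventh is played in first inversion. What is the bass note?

Ab minor seventh is Ab–Cb–Eb–Gb. First inversion places the third in the bass: Cb.

Cb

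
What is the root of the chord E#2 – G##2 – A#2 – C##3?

A#

E#, G##, A#, C## are the tones of an A# major seventh chord (A#–C##–E#–G##), making A# the root.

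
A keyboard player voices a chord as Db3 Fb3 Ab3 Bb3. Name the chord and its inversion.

Bb half-diminished seventh, first inversion

Reducing to letter names: Db, Fb, Ab, Bb. These stack in thirds as Bb–Db–Fb–Ab — a Bb half-diminished seventh chord.
Db is the third of Bb half-diminished seventh; third in the bass means first inversion (figured bass 6/5).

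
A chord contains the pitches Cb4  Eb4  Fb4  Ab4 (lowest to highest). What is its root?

Fb

Cb, Eb, Fb, Ab are the tones of an Fb major seventh chord (Fb–Ab–Cb–Eb), making Fb the root.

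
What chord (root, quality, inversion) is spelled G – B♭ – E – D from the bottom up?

E half-diminished seventh, first inversion

Reducing to letter names: G, Bb, E, D. These stack in thirds as E–G–Bb–D — an E half-diminished seventh chord.
With the third (G) in the bass, the chord is in first inversion (figured bass 6/5).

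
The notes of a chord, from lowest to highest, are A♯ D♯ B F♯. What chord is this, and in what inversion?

The distinct note names are A#, D#, B, F#. Stacked in thirds they read B–D#–F#–A#, which is a major seventh chord on B.
A# is the seventh of B major seventh; seventh in the bass means third inversion (figured bass 4/2).

B major seventh, third inversion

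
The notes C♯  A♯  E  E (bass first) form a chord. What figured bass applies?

6

The notes C#, A#, E stack in thirds as A#–C#–E — an A# diminished triad. The bass C# is the third, so this is first inversion: figured 6.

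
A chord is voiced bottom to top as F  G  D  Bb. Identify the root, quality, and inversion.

The pitch classes F, G, D, Bb arrange in thirds as G–Bb–D–F: a G minor seventh chord.
F is the seventh of G minor seventh; seventh in the bass means third inversion (figured bass 4/2).

G minor seventh, third inversion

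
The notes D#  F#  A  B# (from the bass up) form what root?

The distinct letter names are D#, F#, A, B#. Arranged as a stack of thirds they read B#–D#–F#–A, so B# is the root (a B# diminished seventh chord).

B#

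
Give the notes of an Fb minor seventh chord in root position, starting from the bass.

Spelling Fb minor seventh: Fb–Abb–Cb–Ebb. In root position the root is bass, giving Fb, Abb, Cb, Ebb from the bottom.

Fb, Abb, Cb, Ebb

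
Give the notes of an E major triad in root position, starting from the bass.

The chord tones are E–G#–B. With the root (E) lowest for root position: E, G#, B.

E, G#, B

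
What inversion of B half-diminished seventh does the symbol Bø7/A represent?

Bø7/A means B half-diminished seventh with A in the bass. A is the seventh of B half-diminished seventh (B–D–F–A), so this is third inversion.

third inversion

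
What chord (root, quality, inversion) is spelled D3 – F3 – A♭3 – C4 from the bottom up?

D half-diminished seventh, root position

The distinct note names are D, F, Ab, C. Stacked in thirds they read D–F–Ab–C, which is a half-diminished seventh chord on D.
With the root (D) in the bass, the chord is in root position (figured bass 7).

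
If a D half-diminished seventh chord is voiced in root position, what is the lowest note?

In root position the root is lowest. For D half-diminished seventh (D–F–Ab–C) that is D.

D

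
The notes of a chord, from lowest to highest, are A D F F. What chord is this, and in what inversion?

D minor, second inversion

The distinct note names are A, D, F. Stacked in thirds they read D–F–A, which is a minor triad on D.
With the fifth (A) in the bass, the chord is in second inversion (figured bass 6/4).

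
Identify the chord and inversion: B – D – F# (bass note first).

The distinct note names are B, D, F#. Stacked in thirds they read B–D–F#, which is a minor triad on B.
B is the root of B minor; root in the bass means root position (figured bass 5/3).

B minor, root position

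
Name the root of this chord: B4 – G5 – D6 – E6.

B, G, D, E are the tones of an E minor seventh chord (E–G–B–D), making E the root.

E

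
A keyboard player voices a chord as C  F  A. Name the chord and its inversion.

The pitch classes C, F, A arrange in thirds as F–A–C: an F major triad.
C is the fifth of F major; fifth in the bass means second inversion (figured bass 6/4).

F major, second inversion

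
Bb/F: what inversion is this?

Bb/F means Bb major with F in the bass. F is the fifth of Bb major (Bb–D–F), so this is second inversion.

second inversion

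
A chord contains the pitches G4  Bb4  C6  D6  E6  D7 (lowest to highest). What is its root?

The distinct letter names are G, Bb, C, D, E. Arranged as a stack of thirds they read C–E–G–Bb–D, so C is the root (a C dominant ninth chord).

C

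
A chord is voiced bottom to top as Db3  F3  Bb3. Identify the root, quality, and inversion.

The distinct note names are Db, F, Bb. Stacked in thirds they read Bb–Db–F, which is a minor triad on Bb.
The lowest note is Db, the third of the chord, so this is first inversion (figured bass 6).

Bb minor, first inversion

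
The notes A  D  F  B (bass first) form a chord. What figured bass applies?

The notes A, D, F, B stack in thirds as B–D–F–A — a B half-diminished seventh chord. The bass A is the seventh, so this is third inversion: figured 4/2.

4/2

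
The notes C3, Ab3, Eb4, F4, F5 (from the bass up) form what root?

F

The distinct letter names are C, Ab, Eb, F. Arranged as a stack of thirds they read F–Ab–C–Eb, so F is the root (an F minor seventh chord).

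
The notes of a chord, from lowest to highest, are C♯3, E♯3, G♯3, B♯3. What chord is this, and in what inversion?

The pitch classes C#, E#, G#, B# arrange in thirds as C#–E#–G#–B#: a C# major seventh chord.
C# is the root of C# major seventh; root in the bass means root position (figured bass 7).

C# major seventh, root position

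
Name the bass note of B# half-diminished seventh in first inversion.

B# half-diminished seventh is B#–D#–F#–A#. First inversion places the third in the bass: D#.

D#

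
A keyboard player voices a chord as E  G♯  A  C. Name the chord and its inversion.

A minor-major seventh, second inversion

The distinct note names are E, G#, A, C. Stacked in thirds they read A–C–E–G#, which is a minor-major seventh chord on A.
E is the fifth of A minor-major seventh; fifth in the bass means second inversion (figured bass 4/3).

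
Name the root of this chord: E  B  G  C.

Reordering E, B, G, C into stacked thirds gives C–E–G–B; the bottom of that stack, C, is the root.

C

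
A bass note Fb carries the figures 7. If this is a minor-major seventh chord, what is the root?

Fb

The figures 7 mean the root of the chord is in the bass. If Fb is the root of a minor-major seventh chord, the root is Fb (chord tones Fb–Abb–Cb–Eb).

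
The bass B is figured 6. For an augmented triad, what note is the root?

The figures 6 mean the third of the chord is in the bass. If B is the third of an augmented triad, the root is G (chord tones G–B–D#).

G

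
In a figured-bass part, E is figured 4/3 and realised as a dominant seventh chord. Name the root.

A

The figures 4/3 mean the fifth of the chord is in the bass. If E is the fifth of a dominant seventh chord, the root is A (chord tones A–C#–E–G).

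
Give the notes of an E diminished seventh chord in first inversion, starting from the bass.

The chord tones are E–G–Bb–Db. With the third (G) lowest for first inversion: G, Bb, Db, E.

G, Bb, Db, E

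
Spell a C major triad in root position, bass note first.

C, E, G

C major is C–E–G. Root position puts the root (C) in the bass, with the remaining tones above: C, E, G.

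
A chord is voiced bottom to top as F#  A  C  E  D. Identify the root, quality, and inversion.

D dominant ninth, first inversion

The distinct note names are F#, A, C, E, D. Stacked in thirds they read D–F#–A–C–E, which is a dominant ninth chord on D.
The lowest note is F#, the third of the chord, so this is first inversion.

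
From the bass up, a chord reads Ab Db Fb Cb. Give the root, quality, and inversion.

Db minor seventh, second inversion

The distinct note names are Ab, Db, Fb, Cb. Stacked in thirds they read Db–Fb–Ab–Cb, which is a minor seventh chord on Db.
The lowest note is Ab, the fifth of the chord, so this is second inversion (figured bass 4/3).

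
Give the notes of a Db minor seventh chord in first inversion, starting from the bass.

Db minor seventh is Db–Fb–Ab–Cb. First inversion puts the third (Fb) in the bass, with the remaining tones above: Fb, Ab, Cb, Db.

Fb, Ab, Cb, Db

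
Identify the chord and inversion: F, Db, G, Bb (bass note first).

G half-diminished seventh, third inversion

Reducing to letter names: F, Db, G, Bb. These stack in thirds as G–Bb–Db–F — a G half-diminished seventh chord.
With the seventh (F) in the bass, the chord is in third inversion (figured bass 4/2).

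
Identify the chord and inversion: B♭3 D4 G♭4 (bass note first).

The pitch classes Bb, D, Gb arrange in thirds as Gb–Bb–D: a Gb augmented triad.
Bb is the third of Gb augmented; third in the bass means first inversion (figured bass 6).

Gb augmented, first inversion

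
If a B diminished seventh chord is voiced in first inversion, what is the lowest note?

D

In first inversion the third is lowest. For B diminished seventh (B–D–F–Ab) that is D.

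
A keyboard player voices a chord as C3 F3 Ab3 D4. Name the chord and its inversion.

D half-diminished seventh, third inversion

The pitch classes C, F, Ab, D arrange in thirds as D–F–Ab–C: a D half-diminished seventh chord.
The lowest note is C, the seventh of the chord, so this is third inversion (figured bass 4/2).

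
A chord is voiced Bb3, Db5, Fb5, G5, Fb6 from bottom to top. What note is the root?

Bb, Db, Fb, G are the tones of a G diminished seventh chord (G–Bb–Db–Fb), making G the root.

G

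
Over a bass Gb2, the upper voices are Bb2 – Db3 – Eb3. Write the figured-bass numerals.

The notes Gb, Bb, Db, Eb stack in thirds as Eb–Gb–Bb–Db — an Eb minor seventh chord. The bass Gb is the third, so this is first inversion: figured 6/5.

6/5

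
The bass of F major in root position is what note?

The root of F major (F–A–C) is F; that is the bass in root position.

F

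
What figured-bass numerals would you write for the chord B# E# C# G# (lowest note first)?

4/2

The notes B#, E#, C#, G# stack in thirds as C#–E#–G#–B# — a C# major seventh chord. The bass B# is the seventh, so this is third inversion: figured 4/2.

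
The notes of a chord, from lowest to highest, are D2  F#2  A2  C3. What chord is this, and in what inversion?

D dominant seventh, root position

Reducing to letter names: D, F#, A, C. These stack in thirds as D–F#–A–C — a D dominant seventh chord.
With the root (D) in the bass, the chord is in root position (figured bass 7).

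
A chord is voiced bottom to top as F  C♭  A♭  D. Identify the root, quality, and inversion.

D diminished seventh, first inversion

The distinct note names are F, Cb, Ab, D. Stacked in thirds they read D–F–Ab–Cb, which is a diminished seventh chord on D.
With the third (F) in the bass, the chord is in first inversion (figured bass 6/5).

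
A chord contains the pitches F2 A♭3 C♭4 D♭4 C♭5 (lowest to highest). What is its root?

Db

Reordering F, Ab, Cb, Db into stacked thirds gives Db–F–Ab–Cb; the bottom of that stack, Db, is the root.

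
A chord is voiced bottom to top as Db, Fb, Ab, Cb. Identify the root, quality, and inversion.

Db minor seventh, root position

The pitch classes Db, Fb, Ab, Cb arrange in thirds as Db–Fb–Ab–Cb: a Db minor seventh chord.
Db is the root of Db minor seventh; root in the bass means root position (figured bass 7).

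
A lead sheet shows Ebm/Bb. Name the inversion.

second inversion

Ebm/Bb means Eb minor with Bb in the bass. Bb is the fifth of Eb minor (Eb–Gb–Bb), so this is second inversion.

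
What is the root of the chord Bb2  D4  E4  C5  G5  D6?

The distinct letter names are Bb, D, E, C, G. Arranged as a stack of thirds they read C–E–G–Bb–D, so C is the root (a C dominant ninth chord).

C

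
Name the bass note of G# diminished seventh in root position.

G#

G# diminished seventh is G#–B–D–F. Root position places the root in the bass: G#.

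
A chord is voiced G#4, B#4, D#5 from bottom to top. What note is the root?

Reordering G#, B#, D# into stacked thirds gives G#–B#–D#; the bottom of that stack, G#, is the root.

G#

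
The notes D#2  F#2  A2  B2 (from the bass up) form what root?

B

Reordering D#, F#, A, B into stacked thirds gives B–D#–F#–A; the bottom of that stack, B, is the root.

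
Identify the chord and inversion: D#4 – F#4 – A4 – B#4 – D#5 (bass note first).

B# diminished seventh, first inversion

The distinct note names are D#, F#, A, B#. Stacked in thirds they read B#–D#–F#–A, which is a diminished seventh chord on B#.
With the third (D#) in the bass, the chord is in first inversion (figured bass 6/5).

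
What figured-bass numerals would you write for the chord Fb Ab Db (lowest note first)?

6

The notes Fb, Ab, Db stack in thirds as Db–Fb–Ab — a Db minor triad. The bass Fb is the third, so this is first inversion: figured 6.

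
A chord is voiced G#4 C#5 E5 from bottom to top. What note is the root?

C#

Reordering G#, C#, E into stacked thirds gives C#–E–G#; the bottom of that stack, C#, is the root.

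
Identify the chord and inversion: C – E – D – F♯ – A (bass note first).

D dominant ninth, third inversion

The distinct note names are C, E, D, F#, A. Stacked in thirds they read D–F#–A–C–E, which is a dominant ninth chord on D.
C is the seventh of D dominant ninth; seventh in the bass means third inversion.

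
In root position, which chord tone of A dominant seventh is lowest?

The root of A dominant seventh (A–C#–E–G) is A; that is the bass in root position.

A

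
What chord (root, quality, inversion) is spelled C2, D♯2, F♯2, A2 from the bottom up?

Reducing to letter names: C, D#, F#, A. These stack in thirds as D#–F#–A–C — a D# diminished seventh chord.
With the seventh (C) in the bass, the chord is in third inversion (figured bass 4/2).

D# diminished seventh, third inversion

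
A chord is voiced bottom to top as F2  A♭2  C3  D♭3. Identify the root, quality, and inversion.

Db major seventh, first inversion

The pitch classes F, Ab, C, Db arrange in thirds as Db–F–Ab–C: a Db major seventh chord.
F is the third of Db major seventh; third in the bass means first inversion (figured bass 6/5).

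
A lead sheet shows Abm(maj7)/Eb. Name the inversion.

Abm(maj7)/Eb means Ab minor-major seventh with Eb in the bass. Eb is the fifth of Ab minor-major seventh (Ab–Cb–Eb–G), so this is second inversion.

second inversion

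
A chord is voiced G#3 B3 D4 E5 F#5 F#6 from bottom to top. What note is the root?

G#, B, D, E, F# are the tones of an E dominant ninth chord (E–G#–B–D–F#), making E the root.

E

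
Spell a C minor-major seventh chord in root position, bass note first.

C minor-major seventh is C–Eb–G–B. Root position puts the root (C) in the bass, with the remaining tones above: C, Eb, G, B.

C, Eb, G, B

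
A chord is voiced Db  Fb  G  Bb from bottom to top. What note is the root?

G

Db, Fb, G, Bb are the tones of a G diminished seventh chord (G–Bb–Db–Fb), making G the root.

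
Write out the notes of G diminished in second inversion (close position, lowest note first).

The chord tones are G–Bb–Db. With the fifth (Db) lowest for second inversion: Db, G, Bb.

Db, G, Bb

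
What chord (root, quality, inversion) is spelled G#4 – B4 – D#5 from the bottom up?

The distinct note names are G#, B, D#. Stacked in thirds they read G#–B–D#, which is a minor triad on G#.
The lowest note is G#, the root of the chord, so this is root position (figured bass 5/3).

G# minor, root position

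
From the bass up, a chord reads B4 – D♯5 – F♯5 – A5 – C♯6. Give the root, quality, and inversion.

B dominant ninth, root position

Reducing to letter names: B, D#, F#, A, C#. These stack in thirds as B–D#–F#–A–C# — a B dominant ninth chord.
The lowest note is B, the root of the chord, so this is root position.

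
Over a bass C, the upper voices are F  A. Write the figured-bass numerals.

The notes C, F, A stack in thirds as F–A–C — an F major triad. The bass C is the fifth, so this is second inversion: figured 6/4.

6/4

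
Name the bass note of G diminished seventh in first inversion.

The third of G diminished seventh (G–Bb–Db–Fb) is Bb; that is the bass in first inversion.

Bb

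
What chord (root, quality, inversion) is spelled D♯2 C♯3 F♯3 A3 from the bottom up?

D# half-diminished seventh, root position

Reducing to letter names: D#, C#, F#, A. These stack in thirds as D#–F#–A–C# — a D# half-diminished seventh chord.
The lowest note is D#, the root of the chord, so this is root position (figured bass 7).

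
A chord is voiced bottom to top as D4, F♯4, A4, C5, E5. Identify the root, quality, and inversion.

D dominant ninth, root position

The pitch classes D, F#, A, C, E arrange in thirds as D–F#–A–C–E: a D dominant ninth chord.
With the root (D) in the bass, the chord is in root position.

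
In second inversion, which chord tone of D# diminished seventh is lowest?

The fifth of D# diminished seventh (D#–F#–A–C) is A; that is the bass in second inversion.

A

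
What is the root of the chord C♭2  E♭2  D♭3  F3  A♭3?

Db

The distinct letter names are Cb, Eb, Db, F, Ab. Arranged as a stack of thirds they read Db–F–Ab–Cb–Eb, so Db is the root (a Db dominant ninth chord).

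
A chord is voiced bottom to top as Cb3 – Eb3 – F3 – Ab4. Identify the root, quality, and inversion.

F half-diminished seventh, second inversion

The pitch classes Cb, Eb, F, Ab arrange in thirds as F–Ab–Cb–Eb: an F half-diminished seventh chord.
With the fifth (Cb) in the bass, the chord is in second inversion (figured bass 4/3).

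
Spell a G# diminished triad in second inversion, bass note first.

D, G#, B

G# diminished is G#–B–D. Second inversion puts the fifth (D) in the bass, with the remaining tones above: D, G#, B.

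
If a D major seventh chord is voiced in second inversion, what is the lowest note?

In second inversion the fifth is lowest. For D major seventh (D–F#–A–C#) that is A.

A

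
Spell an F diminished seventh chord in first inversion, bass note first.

Spelling F diminished seventh: F–Ab–Cb–Ebb. In first inversion the third is bass, giving Ab, Cb, Ebb, F from the bottom.

Ab, Cb, Ebb, F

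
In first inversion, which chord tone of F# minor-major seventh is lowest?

A

In first inversion the third is lowest. For F# minor-major seventh (F#–A–C#–E#) that is A.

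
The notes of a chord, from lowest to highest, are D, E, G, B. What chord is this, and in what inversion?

E minor seventh, third inversion

The pitch classes D, E, G, B arrange in thirds as E–G–B–D: an E minor seventh chord.
D is the seventh of E minor seventh; seventh in the bass means third inversion (figured bass 4/2).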